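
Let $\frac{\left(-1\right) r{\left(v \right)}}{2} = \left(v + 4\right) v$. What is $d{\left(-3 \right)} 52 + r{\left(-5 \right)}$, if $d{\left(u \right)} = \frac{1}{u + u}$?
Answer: $- \frac{56}{3} \approx -18.667$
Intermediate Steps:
$d{\left(u \right)} = \frac{1}{2 u}$
$r{\left(v \right)} = - 2 v \left(4 + v\right)$ ($r{\left(v \right)} = - 2 \left(v + 4\right) v = - 2 \left(4 + v\right) v = - 2 v \left(4 + v\right)$)
$d{\left(-3 \right)} 52 + r{\left(-5 \right)} = \frac{1}{2 \left(-3\right)} 52 - - 10 \left(4 - 5\right) = \frac{1}{2} \left(- \frac{1}{3}\right) 52 - \left(-10\right) \left(-1\right) = \left(- \frac{1}{6}\right) 52 - 10 = - \frac{26}{3} - 10 = - \frac{56}{3}$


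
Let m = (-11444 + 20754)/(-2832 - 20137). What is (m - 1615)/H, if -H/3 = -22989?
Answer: -37104245/1584103023 ≈ -0.023423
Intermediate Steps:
m = -9310/22969 (m = 9310/(-22969) = 9310*(-1/22969) = -9310/22969 ≈ -0.40533)
H = 68967 (H = -3*(-22989) = 68967)
(m - 1615)/H = (-9310/22969 - 1615)/68967 = -37104245/22969*1/68967 = -37104245/1584103023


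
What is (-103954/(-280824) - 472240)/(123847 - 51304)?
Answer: -66308110903/10185907716 ≈ -6.5098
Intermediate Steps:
(-103954/(-280824) - 472240)/(123847 - 51304) = (-103954*(-1/280824) - 472240)/72543 = (51977/140412 - 472240)*(1/72543) = -66308110903/140412*1/72543 = -66308110903/10185907716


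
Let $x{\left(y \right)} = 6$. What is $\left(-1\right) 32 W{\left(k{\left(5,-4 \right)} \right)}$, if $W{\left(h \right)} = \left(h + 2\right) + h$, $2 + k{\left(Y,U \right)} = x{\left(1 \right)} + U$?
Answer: $-64$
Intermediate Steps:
$k{\left(Y,U \right)} = 4 + U$ ($k{\left(Y,U \right)} = -2 + \left(6 + U\right) = 4 + U$)
$W{\left(h \right)} = 2 + 2 h$ ($W{\left(h \right)} = \left(2 + h\right) + h = 2 + 2 h$)
$\left(-1\right) 32 W{\left(k{\left(5,-4 \right)} \right)} = \left(-1\right) 32 \left(2 + 2 \left(4 - 4\right)\right) = - 32 \left(2 + 2 \cdot 0\right) = - 32 \left(2 + 0\right) = \left(-32\right) 2 = -64$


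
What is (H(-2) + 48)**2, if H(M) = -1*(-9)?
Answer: 3249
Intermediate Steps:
H(M) = 9
(H(-2) + 48)**2 = (9 + 48)**2 = 57**2 = 3249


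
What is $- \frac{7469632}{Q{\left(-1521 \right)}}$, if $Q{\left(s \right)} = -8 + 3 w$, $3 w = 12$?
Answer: $-1867408$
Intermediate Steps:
$w = 4$ ($w = \frac{1}{3} \cdot 12 = 4$)
$Q{\left(s \right)} = 4$ ($Q{\left(s \right)} = -8 + 3 \cdot 4 = -8 + 12 = 4$)
$- \frac{7469632}{Q{\left(-1521 \right)}} = - \frac{7469632}{4} = \left(-7469632\right) \frac{1}{4} = -1867408$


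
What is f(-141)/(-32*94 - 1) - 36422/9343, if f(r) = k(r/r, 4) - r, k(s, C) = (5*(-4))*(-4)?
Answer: -6568153/1653711 ≈ -3.9718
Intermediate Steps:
k(s, C) = 80 (k(s, C) = -20*(-4) = 80)
f(r) = 80 - r
f(-141)/(-32*94 - 1) - 36422/9343 = (80 - 1*(-141))/(-32*94 - 1) - 36422/9343 = (80 + 141)/(-3008 - 1) - 36422*1/9343 = 221/(-3009) - 36422/9343 = 221*(-1/3009) - 36422/9343 = -13/177 - 36422/9343 = -6568153/1653711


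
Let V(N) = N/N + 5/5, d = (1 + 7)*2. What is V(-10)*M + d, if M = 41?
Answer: 98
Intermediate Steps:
d = 16 (d = 8*2 = 16)
V(N) = 2 (V(N) = 1 + 5*(⅕) = 1 + 1 = 2)
V(-10)*M + d = 2*41 + 16 = 82 + 16 = 98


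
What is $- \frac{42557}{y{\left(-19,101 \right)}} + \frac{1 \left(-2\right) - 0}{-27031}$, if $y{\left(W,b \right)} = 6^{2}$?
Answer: $- \frac{1150358195}{973116} \approx -1182.1$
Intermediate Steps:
$y{\left(W,b \right)} = 36$
$- \frac{42557}{y{\left(-19,101 \right)}} + \frac{1 \left(-2\right) - 0}{-27031} = - \frac{42557}{36} + \frac{1 \left(-2\right) - 0}{-27031} = \left(-42557\right) \frac{1}{36} + \left(-2 + 0\right) \left(- \frac{1}{27031}\right) = - \frac{42557}{36} - - \frac{2}{27031} = - \frac{42557}{36} + \frac{2}{27031} = - \frac{1150358195}{973116}$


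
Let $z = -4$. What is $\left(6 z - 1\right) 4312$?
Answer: $-107800$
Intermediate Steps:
$\left(6 z - 1\right) 4312 = \left(6 \left(-4\right) - 1\right) 4312 = \left(-24 - 1\right) 4312 = \left(-25\right) 4312 = -107800$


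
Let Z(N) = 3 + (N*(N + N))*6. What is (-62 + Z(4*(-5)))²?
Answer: 22477081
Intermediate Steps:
Z(N) = 3 + 12*N² (Z(N) = 3 + (N*(2*N))*6 = 3 + (2*N²)*6 = 3 + 12*N²)
(-62 + Z(4*(-5)))² = (-62 + (3 + 12*(4*(-5))²))² = (-62 + (3 + 12*(-20)²))² = (-62 + (3 + 12*400))² = (-62 + (3 + 4800))² = (-62 + 4803)² = 4741² = 22477081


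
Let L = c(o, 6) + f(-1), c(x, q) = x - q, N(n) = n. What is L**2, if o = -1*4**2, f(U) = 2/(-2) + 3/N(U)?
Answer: 676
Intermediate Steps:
f(U) = -1 + 3/U (f(U) = 2/(-2) + 3/U = 2*(-1/2) + 3/U = -1 + 3/U)
o = -16 (o = -1*16 = -16)
L = -26 (L = (-16 - 1*6) + (3 - 1*(-1))/(-1) = (-16 - 6) - (3 + 1) = -22 - 1*4 = -22 - 4 = -26)
L**2 = (-26)**2 = 676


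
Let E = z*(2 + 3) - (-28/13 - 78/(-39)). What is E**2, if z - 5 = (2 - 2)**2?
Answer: 106929/169 ≈ 632.72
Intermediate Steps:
z = 5 (z = 5 + (2 - 2)**2 = 5 + 0**2 = 5 + 0 = 5)
E = 327/13 (E = 5*(2 + 3) - (-28/13 - 78/(-39)) = 5*5 - (-28*1/13 - 78*(-1/39)) = 25 - (-28/13 + 2) = 25 - 1*(-2/13) = 25 + 2/13 = 327/13 ≈ 25.154)
E**2 = (327/13)**2 = 106929/169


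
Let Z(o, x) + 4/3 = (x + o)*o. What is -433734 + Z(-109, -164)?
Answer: -1211935/3 ≈ -4.0398e+5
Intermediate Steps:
Z(o, x) = -4/3 + o*(o + x) (Z(o, x) = -4/3 + (x + o)*o = -4/3 + (o + x)*o = -4/3 + o*(o + x))
-433734 + Z(-109, -164) = -433734 + (-4/3 + (-109)**2 - 109*(-164)) = -433734 + (-4/3 + 11881 + 17876) = -433734 + 89267/3 = -1211935/3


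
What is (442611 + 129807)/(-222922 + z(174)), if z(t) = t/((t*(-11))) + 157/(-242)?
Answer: -138525156/53947303 ≈ -2.5678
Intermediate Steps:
z(t) = -179/242 (z(t) = t/((-11*t)) + 157*(-1/242) = t*(-1/(11*t)) - 157/242 = -1/11 - 157/242 = -179/242)
(442611 + 129807)/(-222922 + z(174)) = (442611 + 129807)/(-222922 - 179/242) = 572418/(-53947303/242) = 572418*(-242/53947303) = -138525156/53947303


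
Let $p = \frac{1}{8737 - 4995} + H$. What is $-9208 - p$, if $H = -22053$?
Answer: $\frac{48065989}{3742} \approx 12845.0$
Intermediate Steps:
$p = - \frac{82522325}{3742}$ ($p = \frac{1}{8737 - 4995} - 22053 = \frac{1}{3742} - 22053 = - \frac{82522325}{3742} \approx -22053.0$)
$-9208 - p = -9208 - - \frac{82522325}{3742} = -9208 + \frac{82522325}{3742} = \frac{48065989}{3742}$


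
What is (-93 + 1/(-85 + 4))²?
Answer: 56761156/6561 ≈ 8651.3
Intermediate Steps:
(-93 + 1/(-85 + 4))² = (-93 + 1/(-81))² = (-93 - 1/81)² = (-7534/81)² = 56761156/6561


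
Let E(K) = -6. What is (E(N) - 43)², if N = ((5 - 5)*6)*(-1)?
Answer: 2401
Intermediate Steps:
N = 0 (N = (0*6)*(-1) = 0*(-1) = 0)
(E(N) - 43)² = (-6 - 43)² = (-49)² = 2401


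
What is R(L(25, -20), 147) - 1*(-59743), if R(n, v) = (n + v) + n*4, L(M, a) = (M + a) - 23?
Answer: 59800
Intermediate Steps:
L(M, a) = -23 + M + a
R(n, v) = v + 5*n (R(n, v) = (n + v) + 4*n = v + 5*n)
R(L(25, -20), 147) - 1*(-59743) = (147 + 5*(-23 + 25 - 20)) - 1*(-59743) = (147 + 5*(-18)) + 59743 = (147 - 90) + 59743 = 57 + 59743 = 59800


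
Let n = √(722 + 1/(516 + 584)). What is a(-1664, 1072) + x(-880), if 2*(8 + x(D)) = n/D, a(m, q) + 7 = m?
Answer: -1679 - √8736211/193600 ≈ -1679.0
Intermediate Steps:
a(m, q) = -7 + m
n = √8736211/110 (n = √(722 + 1/1100) = √(794201/1100) = √8736211/110 ≈ 26.870)
x(D) = -8 + √8736211/(220*D) (x(D) = -8 + ((√8736211/110)/D)/2 = -8 + (√8736211/(110*D))/2 = -8 + √8736211/(220*D))
a(-1664, 1072) + x(-880) = (-7 - 1664) + (-8 + (1/220)*√8736211/(-880)) = -1671 + (-8 + (1/220)*√8736211*(-1/880)) = -1671 + (-8 - √8736211/193600) = -1679 - √8736211/193600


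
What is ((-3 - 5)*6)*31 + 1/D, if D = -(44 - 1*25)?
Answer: -28273/19 ≈ -1488.1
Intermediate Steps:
D = -19 (D = -(44 - 25) = -1*19 = -19)
((-3 - 5)*6)*31 + 1/D = ((-3 - 5)*6)*31 + 1/(-19) = -8*6*31 - 1/19 = -48*31 - 1/19 = -1488 - 1/19 = -28273/19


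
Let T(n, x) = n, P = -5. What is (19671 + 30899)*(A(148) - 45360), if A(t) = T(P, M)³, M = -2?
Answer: -2300176450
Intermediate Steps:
A(t) = -125 (A(t) = (-5)³ = -125)
(19671 + 30899)*(A(148) - 45360) = (19671 + 30899)*(-125 - 45360) = 50570*(-45485) = -2300176450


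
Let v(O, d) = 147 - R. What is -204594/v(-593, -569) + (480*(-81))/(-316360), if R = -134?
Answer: -1617860814/2222429 ≈ -727.97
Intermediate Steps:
v(O, d) = 281 (v(O, d) = 147 - 1*(-134) = 147 + 134 = 281)
-204594/v(-593, -569) + (480*(-81))/(-316360) = -204594/281 + (480*(-81))/(-316360) = -204594*1/281 - 38880*(-1/316360) = -204594/281 + 972/7909 = -1617860814/2222429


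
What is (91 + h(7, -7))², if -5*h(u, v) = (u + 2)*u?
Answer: 153664/25 ≈ 6146.6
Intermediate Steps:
h(u, v) = -u*(2 + u)/5 (h(u, v) = -(u + 2)*u/5 = -(2 + u)*u/5 = -u*(2 + u)/5)
(91 + h(7, -7))² = (91 - ⅕*7*(2 + 7))² = (91 - ⅕*7*9)² = (91 - 63/5)² = (392/5)² = 153664/25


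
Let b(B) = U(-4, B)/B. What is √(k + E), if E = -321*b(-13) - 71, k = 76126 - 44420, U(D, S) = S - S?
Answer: 3*√3515 ≈ 177.86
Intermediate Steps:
U(D, S) = 0
b(B) = 0 (b(B) = 0/B = 0)
k = 31706
E = -71 (E = -321*0 - 71 = 0 - 71 = -71)
√(k + E) = √(31706 - 71) = √31635 = 3*√3515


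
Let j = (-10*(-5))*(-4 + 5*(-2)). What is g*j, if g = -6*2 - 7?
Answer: 13300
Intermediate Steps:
j = -700 (j = 50*(-4 - 10) = 50*(-14) = -700)
g = -19 (g = -12 - 7 = -19)
g*j = -19*(-700) = 13300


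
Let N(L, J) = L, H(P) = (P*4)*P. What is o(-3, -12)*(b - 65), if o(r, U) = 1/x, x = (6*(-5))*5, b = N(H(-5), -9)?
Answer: -7/30 ≈ -0.23333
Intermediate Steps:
H(P) = 4*P² (H(P) = (4*P)*P = 4*P²)
b = 100 (b = 4*(-5)² = 4*25 = 100)
x = -150 (x = -30*5 = -150)
o(r, U) = -1/150 (o(r, U) = 1/(-150) = -1/150)
o(-3, -12)*(b - 65) = -(100 - 65)/150 = -1/150*35 = -7/30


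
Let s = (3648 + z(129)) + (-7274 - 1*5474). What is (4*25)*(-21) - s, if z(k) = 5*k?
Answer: 6355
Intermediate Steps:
s = -8455 (s = (3648 + 5*129) + (-7274 - 1*5474) = (3648 + 645) + (-7274 - 5474) = 4293 - 12748 = -8455)
(4*25)*(-21) - s = (4*25)*(-21) - 1*(-8455) = 100*(-21) + 8455 = -2100 + 8455 = 6355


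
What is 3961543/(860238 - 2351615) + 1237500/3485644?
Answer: -2990737387798/1299602322947 ≈ -2.3013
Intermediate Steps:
3961543/(860238 - 2351615) + 1237500/3485644 = 3961543/(-1491377) + 1237500*(1/3485644) = 3961543*(-1/1491377) + 309375/871411 = -3961543/1491377 + 309375/871411 = -2990737387798/1299602322947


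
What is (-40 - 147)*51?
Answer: -9537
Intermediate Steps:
(-40 - 147)*51 = -187*51 = -9537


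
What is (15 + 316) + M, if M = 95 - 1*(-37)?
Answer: 463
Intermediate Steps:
M = 132 (M = 95 + 37 = 132)
(15 + 316) + M = (15 + 316) + 132 = 331 + 132 = 463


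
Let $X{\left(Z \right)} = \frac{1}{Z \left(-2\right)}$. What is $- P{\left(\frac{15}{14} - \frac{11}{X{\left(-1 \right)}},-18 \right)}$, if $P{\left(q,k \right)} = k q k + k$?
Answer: $\frac{47592}{7} \approx 6798.9$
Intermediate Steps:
$X{\left(Z \right)} = - \frac{1}{2 Z}$ ($X{\left(Z \right)} = \frac{1}{\left(-2\right) Z} = - \frac{1}{2 Z}$)
$P{\left(q,k \right)} = k + q k^{2}$ ($P{\left(q,k \right)} = q k^{2} + k = k + q k^{2}$)
$- P{\left(\frac{15}{14} - \frac{11}{X{\left(-1 \right)}},-18 \right)} = - \left(-18\right) \left(1 - 18 \left(\frac{15}{14} - \frac{11}{\left(- \frac{1}{2}\right) \frac{1}{-1}}\right)\right) = - \left(-18\right) \left(1 - 18 \left(15 \cdot \frac{1}{14} - \frac{11}{\left(- \frac{1}{2}\right) \left(-1\right)}\right)\right) = - \left(-18\right) \left(1 - 18 \left(\frac{15}{14} - 11 \frac{1}{\frac{1}{2}}\right)\right) = - \left(-18\right) \left(1 - 18 \left(\frac{15}{14} - 22\right)\right) = - \left(-18\right) \left(1 - - \frac{2637}{7}\right) = - \left(-18\right) \left(1 + \frac{2637}{7}\right) = - \frac{\left(-18\right) 2644}{7} = \left(-1\right) \left(- \frac{47592}{7}\right) = \frac{47592}{7}$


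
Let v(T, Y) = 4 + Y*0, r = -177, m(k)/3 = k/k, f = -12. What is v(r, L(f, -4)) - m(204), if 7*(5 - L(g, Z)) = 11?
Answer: 1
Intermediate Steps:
L(g, Z) = 24/7 (L(g, Z) = 5 - ⅐*11 = 5 - 11/7 = 24/7)
m(k) = 3 (m(k) = 3*(k/k) = 3*1 = 3)
v(T, Y) = 4 (v(T, Y) = 4 + 0 = 4)
v(r, L(f, -4)) - m(204) = 4 - 1*3 = 4 - 3 = 1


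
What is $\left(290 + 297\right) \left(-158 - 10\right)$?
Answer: $-98616$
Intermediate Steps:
$\left(290 + 297\right) \left(-158 - 10\right) = 587 \left(-168\right) = -98616$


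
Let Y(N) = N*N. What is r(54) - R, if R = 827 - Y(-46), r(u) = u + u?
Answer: 1397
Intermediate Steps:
r(u) = 2*u
Y(N) = N²
R = -1289 (R = 827 - 1*(-46)² = 827 - 1*2116 = 827 - 2116 = -1289)
r(54) - R = 2*54 - 1*(-1289) = 108 + 1289 = 1397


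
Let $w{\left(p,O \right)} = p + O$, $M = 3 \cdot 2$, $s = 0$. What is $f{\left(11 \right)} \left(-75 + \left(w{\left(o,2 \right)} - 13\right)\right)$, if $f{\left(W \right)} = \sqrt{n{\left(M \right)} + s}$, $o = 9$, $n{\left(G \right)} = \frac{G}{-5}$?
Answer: $- \frac{77 i \sqrt{30}}{5} \approx - 84.349 i$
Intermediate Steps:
$M = 6$
$n{\left(G \right)} = - \frac{G}{5}$ ($n{\left(G \right)} = G \left(- \frac{1}{5}\right) = - \frac{G}{5}$)
$w{\left(p,O \right)} = O + p$
$f{\left(W \right)} = \frac{i \sqrt{30}}{5}$ ($f{\left(W \right)} = \sqrt{\left(- \frac{1}{5}\right) 6 + 0} = \sqrt{- \frac{6}{5} + 0} = \sqrt{- \frac{6}{5}} = \frac{i \sqrt{30}}{5}$)
$f{\left(11 \right)} \left(-75 + \left(w{\left(o,2 \right)} - 13\right)\right) = \frac{i \sqrt{30}}{5} \left(-75 + \left(\left(2 + 9\right) - 13\right)\right) = \frac{i \sqrt{30}}{5} \left(-75 + \left(11 - 13\right)\right) = \frac{i \sqrt{30}}{5} \left(-75 - 2\right) = \frac{i \sqrt{30}}{5} \left(-77\right) = - \frac{77 i \sqrt{30}}{5}$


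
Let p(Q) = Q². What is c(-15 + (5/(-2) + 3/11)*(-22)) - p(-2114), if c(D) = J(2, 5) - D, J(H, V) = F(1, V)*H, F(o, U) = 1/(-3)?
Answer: -13407092/3 ≈ -4.4690e+6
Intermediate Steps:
F(o, U) = -⅓
J(H, V) = -H/3
c(D) = -⅔ - D (c(D) = -⅓*2 - D = -⅔ - D)
c(-15 + (5/(-2) + 3/11)*(-22)) - p(-2114) = (-⅔ - (-15 + (5/(-2) + 3/11)*(-22))) - 1*(-2114)² = (-⅔ - (-15 + (5*(-½) + 3*(1/11))*(-22))) - 1*4468996 = (-⅔ - (-15 + (-5/2 + 3/11)*(-22))) - 4468996 = (-⅔ - (-15 - 49/22*(-22))) - 4468996 = (-⅔ - (-15 + 49)) - 4468996 = (-⅔ - 1*34) - 4468996 = (-⅔ - 34) - 4468996 = -104/3 - 4468996 = -13407092/3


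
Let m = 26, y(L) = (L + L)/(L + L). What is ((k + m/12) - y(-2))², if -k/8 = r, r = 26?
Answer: 1540081/36 ≈ 42780.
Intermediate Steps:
y(L) = 1 (y(L) = (2*L)/((2*L)) = (2*L)*(1/(2*L)) = 1)
k = -208 (k = -8*26 = -208)
((k + m/12) - y(-2))² = ((-208 + 26/12) - 1*1)² = ((-208 + 26*(1/12)) - 1)² = ((-208 + 13/6) - 1)² = (-1235/6 - 1)² = (-1241/6)² = 1540081/36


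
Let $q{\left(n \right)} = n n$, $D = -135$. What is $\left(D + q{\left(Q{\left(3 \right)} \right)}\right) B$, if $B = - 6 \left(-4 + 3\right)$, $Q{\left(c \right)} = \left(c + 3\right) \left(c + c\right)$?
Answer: $6966$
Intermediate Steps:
$Q{\left(c \right)} = 2 c \left(3 + c\right)$ ($Q{\left(c \right)} = \left(3 + c\right) 2 c = 2 c \left(3 + c\right)$)
$q{\left(n \right)} = n^{2}$
$B = 6$ ($B = \left(-6\right) \left(-1\right) = 6$)
$\left(D + q{\left(Q{\left(3 \right)} \right)}\right) B = \left(-135 + \left(2 \cdot 3 \left(3 + 3\right)\right)^{2}\right) 6 = \left(-135 + \left(2 \cdot 3 \cdot 6\right)^{2}\right) 6 = \left(-135 + 36^{2}\right) 6 = \left(-135 + 1296\right) 6 = 1161 \cdot 6 = 6966$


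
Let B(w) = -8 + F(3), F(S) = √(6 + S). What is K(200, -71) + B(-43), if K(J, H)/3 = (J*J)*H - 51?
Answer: -8520158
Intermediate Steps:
B(w) = -5 (B(w) = -8 + √(6 + 3) = -8 + √9 = -8 + 3 = -5)
K(J, H) = -153 + 3*H*J² (K(J, H) = 3*((J*J)*H - 51) = 3*(J²*H - 51) = 3*(H*J² - 51) = 3*(-51 + H*J²) = -153 + 3*H*J²)
K(200, -71) + B(-43) = (-153 + 3*(-71)*200²) - 5 = (-153 + 3*(-71)*40000) - 5 = (-153 - 8520000) - 5 = -8520153 - 5 = -8520158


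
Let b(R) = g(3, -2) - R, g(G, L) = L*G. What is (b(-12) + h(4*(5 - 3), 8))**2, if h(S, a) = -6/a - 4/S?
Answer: 361/16 ≈ 22.563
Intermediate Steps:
g(G, L) = G*L
b(R) = -6 - R (b(R) = 3*(-2) - R = -6 - R)
(b(-12) + h(4*(5 - 3), 8))**2 = ((-6 - 1*(-12)) + (-6/8 - 4*1/(4*(5 - 3))))**2 = ((-6 + 12) + (-6*1/8 - 4/(4*2)))**2 = (6 + (-3/4 - 4/8))**2 = (6 + (-3/4 - 4*1/8))**2 = (6 + (-3/4 - 1/2))**2 = (6 - 5/4)**2 = (19/4)**2 = 361/16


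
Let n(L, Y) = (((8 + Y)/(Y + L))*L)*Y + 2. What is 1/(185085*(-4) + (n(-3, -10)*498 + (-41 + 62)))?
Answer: -13/9581319 ≈ -1.3568e-6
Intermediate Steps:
n(L, Y) = 2 + L*Y*(8 + Y)/(L + Y) (n(L, Y) = (((8 + Y)/(L + Y))*L)*Y + 2 = (L*(8 + Y)/(L + Y))*Y + 2 = L*Y*(8 + Y)/(L + Y) + 2 = 2 + L*Y*(8 + Y)/(L + Y))
1/(185085*(-4) + (n(-3, -10)*498 + (-41 + 62))) = 1/(185085*(-4) + (((2*(-3) + 2*(-10) - 3*(-10)² + 8*(-3)*(-10))/(-3 - 10))*498 + (-41 + 62))) = 1/(-740340 + (((-6 - 20 - 3*100 + 240)/(-13))*498 + 21)) = 1/(-740340 + (-(-6 - 20 - 300 + 240)/13*498 + 21)) = 1/(-740340 + (-1/13*(-86)*498 + 21)) = 1/(-740340 + ((86/13)*498 + 21)) = 1/(-740340 + (42828/13 + 21)) = 1/(-740340 + 43101/13) = 1/(-9581319/13) = -13/9581319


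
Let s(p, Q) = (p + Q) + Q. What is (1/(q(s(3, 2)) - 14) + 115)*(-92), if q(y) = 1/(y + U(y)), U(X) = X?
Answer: -2061812/195 ≈ -10573.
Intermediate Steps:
s(p, Q) = p + 2*Q (s(p, Q) = (Q + p) + Q = p + 2*Q)
q(y) = 1/(2*y) (q(y) = 1/(y + y) = 1/(2*y))
(1/(q(s(3, 2)) - 14) + 115)*(-92) = (1/(1/(2*(3 + 2*2)) - 14) + 115)*(-92) = (1/(1/(2*(3 + 4)) - 14) + 115)*(-92) = (1/((½)/7 - 14) + 115)*(-92) = (1/((½)*(⅐) - 14) + 115)*(-92) = (1/(1/14 - 14) + 115)*(-92) = (1/(-195/14) + 115)*(-92) = (-14/195 + 115)*(-92) = (22411/195)*(-92) = -2061812/195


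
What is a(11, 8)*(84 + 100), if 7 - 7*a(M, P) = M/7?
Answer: 6992/49 ≈ 142.69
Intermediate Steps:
a(M, P) = 1 - M/49 (a(M, P) = 1 - M/(7*7) = 1 - M/49)
a(11, 8)*(84 + 100) = (1 - 1/49*11)*(84 + 100) = (1 - 11/49)*184 = (38/49)*184 = 6992/49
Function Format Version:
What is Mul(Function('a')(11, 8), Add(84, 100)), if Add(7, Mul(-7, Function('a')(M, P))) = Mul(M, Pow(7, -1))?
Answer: Rational(6992, 49) ≈ 142.69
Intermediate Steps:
Function('a')(M, P) = Add(1, Mul(Rational(-1, 49), M)) (Function('a')(M, P) = Add(1, Mul(Rational(-1, 7), Mul(M, Pow(7, -1)))) = Add(1, Mul(Rational(-1, 7), Mul(M, Rational(1, 7)))) = Add(1, Mul(Rational(-1, 7), Mul(Rational(1, 7), M))) = Add(1, Mul(Rational(-1, 49), M)))
Mul(Function('a')(11, 8), Add(84, 100)) = Mul(Add(1, Mul(Rational(-1, 49), 11)), Add(84, 100)) = Mul(Add(1, Rational(-11, 49)), 184) = Mul(Rational(38, 49), 184) = Rational(6992, 49)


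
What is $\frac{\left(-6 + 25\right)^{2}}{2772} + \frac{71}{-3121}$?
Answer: $\frac{929869}{8651412} \approx 0.10748$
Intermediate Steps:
$\frac{\left(-6 + 25\right)^{2}}{2772} + \frac{71}{-3121} = 19^{2} \cdot \frac{1}{2772} + 71 \left(- \frac{1}{3121}\right) = 361 \cdot \frac{1}{2772} - \frac{71}{3121} = \frac{361}{2772} - \frac{71}{3121} = \frac{929869}{8651412}$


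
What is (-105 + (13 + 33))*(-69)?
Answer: 4071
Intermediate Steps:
(-105 + (13 + 33))*(-69) = (-105 + 46)*(-69) = -59*(-69) = 4071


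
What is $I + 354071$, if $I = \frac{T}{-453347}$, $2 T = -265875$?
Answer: $\frac{321034317149}{906694} \approx 3.5407 \cdot 10^{5}$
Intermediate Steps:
$T = - \frac{265875}{2}$ ($T = \frac{1}{2} \left(-265875\right) = - \frac{265875}{2} \approx -1.3294 \cdot 10^{5}$)
$I = \frac{265875}{906694}$ ($I = - \frac{265875}{2 \left(-453347\right)} = \left(- \frac{265875}{2}\right) \left(- \frac{1}{453347}\right) = \frac{265875}{906694} \approx 0.29324$)
$I + 354071 = \frac{265875}{906694} + 354071 = \frac{321034317149}{906694}$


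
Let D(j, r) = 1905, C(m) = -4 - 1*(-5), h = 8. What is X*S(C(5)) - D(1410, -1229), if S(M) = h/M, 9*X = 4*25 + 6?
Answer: -16297/9 ≈ -1810.8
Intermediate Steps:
C(m) = 1 (C(m) = -4 + 5 = 1)
X = 106/9 (X = (4*25 + 6)/9 = (100 + 6)/9 = (⅑)*106 = 106/9 ≈ 11.778)
S(M) = 8/M
X*S(C(5)) - D(1410, -1229) = 106*(8/1)/9 - 1*1905 = 106*(8*1)/9 - 1905 = (106/9)*8 - 1905 = 848/9 - 1905 = -16297/9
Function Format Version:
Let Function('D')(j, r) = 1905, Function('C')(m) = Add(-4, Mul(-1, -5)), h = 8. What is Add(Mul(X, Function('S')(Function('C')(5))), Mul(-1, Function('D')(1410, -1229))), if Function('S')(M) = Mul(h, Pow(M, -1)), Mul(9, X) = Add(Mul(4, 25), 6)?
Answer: Rational(-16297, 9) ≈ -1810.8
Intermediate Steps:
Function('C')(m) = 1 (Function('C')(m) = Add(-4, 5) = 1)
X = Rational(106, 9) (X = Mul(Rational(1, 9), Add(Mul(4, 25), 6)) = Mul(Rational(1, 9), Add(100, 6)) = Mul(Rational(1, 9), 106) = Rational(106, 9) ≈ 11.778)
Function('S')(M) = Mul(8, Pow(M, -1))
Add(Mul(X, Function('S')(Function('C')(5))), Mul(-1, Function('D')(1410, -1229))) = Add(Mul(Rational(106, 9), Mul(8, Pow(1, -1))), Mul(-1, 1905)) = Add(Mul(Rational(106, 9), Mul(8, 1)), -1905) = Add(Mul(Rational(106, 9), 8), -1905) = Add(Rational(848, 9), -1905) = Rational(-16297, 9)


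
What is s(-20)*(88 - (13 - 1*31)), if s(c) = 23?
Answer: 2438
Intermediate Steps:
s(-20)*(88 - (13 - 1*31)) = 23*(88 - (13 - 1*31)) = 23*(88 - (13 - 31)) = 23*(88 - 1*(-18)) = 23*(88 + 18) = 23*106 = 2438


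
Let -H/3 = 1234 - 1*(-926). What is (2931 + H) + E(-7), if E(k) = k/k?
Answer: -3548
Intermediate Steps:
E(k) = 1
H = -6480 (H = -3*(1234 - 1*(-926)) = -3*(1234 + 926) = -3*2160 = -6480)
(2931 + H) + E(-7) = (2931 - 6480) + 1 = -3549 + 1 = -3548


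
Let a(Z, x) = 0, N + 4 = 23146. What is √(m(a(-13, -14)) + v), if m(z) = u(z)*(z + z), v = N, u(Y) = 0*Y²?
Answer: √23142 ≈ 152.13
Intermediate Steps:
N = 23142 (N = -4 + 23146 = 23142)
u(Y) = 0
v = 23142
m(z) = 0 (m(z) = 0*(z + z) = 0*(2*z) = 0)
√(m(a(-13, -14)) + v) = √(0 + 23142) = √23142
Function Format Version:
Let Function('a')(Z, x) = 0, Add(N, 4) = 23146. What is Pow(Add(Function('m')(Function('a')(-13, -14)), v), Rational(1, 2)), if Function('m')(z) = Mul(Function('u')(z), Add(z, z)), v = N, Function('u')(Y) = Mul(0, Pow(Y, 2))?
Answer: Pow(23142, Rational(1, 2)) ≈ 152.13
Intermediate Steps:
N = 23142 (N = Add(-4, 23146) = 23142)
Function('u')(Y) = 0
v = 23142
Function('m')(z) = 0 (Function('m')(z) = Mul(0, Add(z, z)) = Mul(0, Mul(2, z)) = 0)
Pow(Add(Function('m')(Function('a')(-13, -14)), v), Rational(1, 2)) = Pow(Add(0, 23142), Rational(1, 2)) = Pow(23142, Rational(1, 2))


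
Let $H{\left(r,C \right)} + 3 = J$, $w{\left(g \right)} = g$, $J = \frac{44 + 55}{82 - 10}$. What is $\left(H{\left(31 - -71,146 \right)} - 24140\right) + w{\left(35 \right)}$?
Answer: $- \frac{192853}{8} \approx -24107.0$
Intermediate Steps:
$J = \frac{11}{8}$ ($J = \frac{99}{72} = 99 \cdot \frac{1}{72} = \frac{11}{8} \approx 1.375$)
$H{\left(r,C \right)} = - \frac{13}{8}$ ($H{\left(r,C \right)} = -3 + \frac{11}{8} = - \frac{13}{8}$)
$\left(H{\left(31 - -71,146 \right)} - 24140\right) + w{\left(35 \right)} = \left(- \frac{13}{8} - 24140\right) + 35 = - \frac{193133}{8} + 35 = - \frac{192853}{8}$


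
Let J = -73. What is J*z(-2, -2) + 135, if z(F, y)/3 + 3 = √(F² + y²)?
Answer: 792 - 438*√2 ≈ 172.57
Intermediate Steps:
z(F, y) = -9 + 3*√(F² + y²)
J*z(-2, -2) + 135 = -73*(-9 + 3*√((-2)² + (-2)²)) + 135 = -73*(-9 + 3*√(4 + 4)) + 135 = -73*(-9 + 3*√8) + 135 = -73*(-9 + 3*(2*√2)) + 135 = -73*(-9 + 6*√2) + 135 = (657 - 438*√2) + 135 = 792 - 438*√2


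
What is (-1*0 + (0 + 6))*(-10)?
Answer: -60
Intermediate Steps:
(-1*0 + (0 + 6))*(-10) = (0 + 6)*(-10) = 6*(-10) = -60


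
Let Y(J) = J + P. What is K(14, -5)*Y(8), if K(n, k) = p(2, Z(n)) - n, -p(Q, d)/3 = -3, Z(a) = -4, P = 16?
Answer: -120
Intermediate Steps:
p(Q, d) = 9 (p(Q, d) = -3*(-3) = 9)
Y(J) = 16 + J (Y(J) = J + 16 = 16 + J)
K(n, k) = 9 - n
K(14, -5)*Y(8) = (9 - 1*14)*(16 + 8) = (9 - 14)*24 = -5*24 = -120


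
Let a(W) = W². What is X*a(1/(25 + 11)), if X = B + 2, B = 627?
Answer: 629/1296 ≈ 0.48534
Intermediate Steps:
X = 629 (X = 627 + 2 = 629)
X*a(1/(25 + 11)) = 629*(1/(25 + 11))² = 629*(1/36)² = 629*(1/1296) = 629/1296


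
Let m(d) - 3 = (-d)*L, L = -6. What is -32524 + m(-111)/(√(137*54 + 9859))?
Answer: -32524 - 663*√17257/17257 ≈ -32529.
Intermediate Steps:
m(d) = 3 + 6*d (m(d) = 3 - d*(-6) = 3 + 6*d)
-32524 + m(-111)/(√(137*54 + 9859)) = -32524 + (3 + 6*(-111))/(√(137*54 + 9859)) = -32524 + (3 - 666)/(√(7398 + 9859)) = -32524 - 663*√17257/17257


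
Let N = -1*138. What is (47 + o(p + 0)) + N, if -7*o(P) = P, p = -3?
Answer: -634/7 ≈ -90.571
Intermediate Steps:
o(P) = -P/7
N = -138
(47 + o(p + 0)) + N = (47 - (-3 + 0)/7) - 138 = (47 - 1/7*(-3)) - 138 = (47 + 3/7) - 138 = 332/7 - 138 = -634/7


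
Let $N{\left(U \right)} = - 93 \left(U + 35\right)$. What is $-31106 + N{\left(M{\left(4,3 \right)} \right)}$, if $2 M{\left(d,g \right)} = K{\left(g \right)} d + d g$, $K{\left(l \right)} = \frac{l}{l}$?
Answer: $-35105$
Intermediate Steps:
$K{\left(l \right)} = 1$
$M{\left(d,g \right)} = \frac{d}{2} + \frac{d g}{2}$ ($M{\left(d,g \right)} = \frac{1 d + d g}{2} = \frac{d + d g}{2} = \frac{d}{2} + \frac{d g}{2}$)
$N{\left(U \right)} = -3255 - 93 U$ ($N{\left(U \right)} = - 93 \left(35 + U\right) = -3255 - 93 U$)
$-31106 + N{\left(M{\left(4,3 \right)} \right)} = -31106 - \left(3255 + 93 \cdot \frac{1}{2} \cdot 4 \left(1 + 3\right)\right) = -31106 - \left(3255 + 93 \cdot \frac{1}{2} \cdot 4 \cdot 4\right) = -31106 - 3999 = -35105$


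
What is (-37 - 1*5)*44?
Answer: -1848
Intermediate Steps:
(-37 - 1*5)*44 = (-37 - 5)*44 = -42*44 = -1848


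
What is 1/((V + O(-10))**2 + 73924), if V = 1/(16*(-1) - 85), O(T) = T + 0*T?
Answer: 10201/755120845 ≈ 1.3509e-5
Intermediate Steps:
O(T) = T (O(T) = T + 0 = T)
V = -1/101 (V = 1/(-16 - 85) = 1/(-101) = -1/101 ≈ -0.0099010)
1/((V + O(-10))**2 + 73924) = 1/((-1/101 - 10)**2 + 73924) = 1/((-1011/101)**2 + 73924) = 1/(1022121/10201 + 73924) = 1/(755120845/10201) = 10201/755120845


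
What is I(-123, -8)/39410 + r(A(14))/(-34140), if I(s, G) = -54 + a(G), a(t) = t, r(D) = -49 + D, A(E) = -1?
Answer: -7309/67272870 ≈ -0.00010865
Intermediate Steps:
I(s, G) = -54 + G
I(-123, -8)/39410 + r(A(14))/(-34140) = (-54 - 8)/39410 + (-49 - 1)/(-34140) = -62*1/39410 - 50*(-1/34140) = -31/19705 + 5/3414 = -7309/67272870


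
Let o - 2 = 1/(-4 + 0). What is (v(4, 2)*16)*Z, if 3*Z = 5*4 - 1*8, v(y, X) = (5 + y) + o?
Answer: 688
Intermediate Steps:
o = 7/4 (o = 2 + 1/(-4 + 0) = 2 + 1/(-4) = 2 - ¼ = 7/4 ≈ 1.7500)
v(y, X) = 27/4 + y (v(y, X) = (5 + y) + 7/4 = 27/4 + y)
Z = 4 (Z = (5*4 - 1*8)/3 = (20 - 8)/3 = (⅓)*12 = 4)
(v(4, 2)*16)*Z = ((27/4 + 4)*16)*4 = ((43/4)*16)*4 = 172*4 = 688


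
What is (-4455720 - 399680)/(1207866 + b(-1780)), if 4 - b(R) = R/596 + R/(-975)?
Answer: -141073647000/35094696581 ≈ -4.0198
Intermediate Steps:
b(R) = 4 - 379*R/581100 (b(R) = 4 - (R/596 + R/(-975)) = 4 - (R*(1/596) + R*(-1/975)) = 4 - (R/596 - R/975) = 4 - 379*R/581100)
(-4455720 - 399680)/(1207866 + b(-1780)) = (-4455720 - 399680)/(1207866 + (4 - 379/581100*(-1780))) = -4855400/(1207866 + (4 + 33731/29055)) = -4855400/(1207866 + 149951/29055) = -4855400/35094696581/29055 = -4855400*29055/35094696581 = -141073647000/35094696581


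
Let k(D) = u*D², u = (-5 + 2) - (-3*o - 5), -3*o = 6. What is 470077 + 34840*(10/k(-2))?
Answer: 448302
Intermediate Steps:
o = -2 (o = -⅓*6 = -2)
u = -4 (u = (-5 + 2) - (-3*(-2) - 5) = -3 - (6 - 5) = -3 - 1*1 = -3 - 1 = -4)
k(D) = -4*D²
470077 + 34840*(10/k(-2)) = 470077 + 34840*(10/((-4*(-2)²))) = 470077 + 34840*(10/((-4*4))) = 470077 + 34840*(10/(-16)) = 470077 + 34840*(10*(-1/16)) = 470077 + 34840*(-5/8) = 470077 - 21775 = 448302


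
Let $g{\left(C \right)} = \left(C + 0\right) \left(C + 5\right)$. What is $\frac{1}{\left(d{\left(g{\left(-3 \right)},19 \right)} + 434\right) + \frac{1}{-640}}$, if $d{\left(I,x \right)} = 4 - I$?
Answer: $\frac{640}{284159} \approx 0.0022523$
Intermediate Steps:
$g{\left(C \right)} = C \left(5 + C\right)$
$\frac{1}{\left(d{\left(g{\left(-3 \right)},19 \right)} + 434\right) + \frac{1}{-640}} = \frac{1}{\left(\left(4 - - 3 \left(5 - 3\right)\right) + 434\right) + \frac{1}{-640}} = \frac{1}{\left(\left(4 - \left(-3\right) 2\right) + 434\right) - \frac{1}{640}} = \frac{1}{\left(\left(4 - -6\right) + 434\right) - \frac{1}{640}} = \frac{1}{\left(\left(4 + 6\right) + 434\right) - \frac{1}{640}} = \frac{1}{\left(10 + 434\right) - \frac{1}{640}} = \frac{1}{444 - \frac{1}{640}} = \frac{1}{\frac{284159}{640}} = \frac{640}{284159}$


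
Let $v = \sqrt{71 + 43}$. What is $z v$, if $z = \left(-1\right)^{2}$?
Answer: $\sqrt{114} \approx 10.677$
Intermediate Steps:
$v = \sqrt{114} \approx 10.677$
$z = 1$
$z v = 1 \sqrt{114} = \sqrt{114}$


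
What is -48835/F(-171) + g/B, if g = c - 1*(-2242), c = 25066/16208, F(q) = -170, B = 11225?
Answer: 444548386817/1546445800 ≈ 287.46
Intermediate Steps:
c = 12533/8104 (c = 25066*(1/16208) = 12533/8104 ≈ 1.5465)
g = 18181701/8104 (g = 12533/8104 - 1*(-2242) = 12533/8104 + 2242 = 18181701/8104 ≈ 2243.5)
-48835/F(-171) + g/B = -48835/(-170) + (18181701/8104)/11225 = -48835*(-1/170) + (18181701/8104)*(1/11225) = 9767/34 + 18181701/90967400 = 444548386817/1546445800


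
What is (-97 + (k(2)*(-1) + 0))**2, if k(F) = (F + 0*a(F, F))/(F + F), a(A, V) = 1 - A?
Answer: 38025/4 ≈ 9506.3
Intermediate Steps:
k(F) = 1/2 (k(F) = (F + 0*(1 - F))/(F + F) = (F + 0)/((2*F)) = F*(1/(2*F)) = 1/2)
(-97 + (k(2)*(-1) + 0))**2 = (-97 + ((1/2)*(-1) + 0))**2 = (-97 + (-1/2 + 0))**2 = (-97 - 1/2)**2 = (-195/2)**2 = 38025/4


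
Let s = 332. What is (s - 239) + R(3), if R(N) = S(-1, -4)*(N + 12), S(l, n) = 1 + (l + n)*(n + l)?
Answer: 483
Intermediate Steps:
S(l, n) = 1 + (l + n)² (S(l, n) = 1 + (l + n)*(l + n) = 1 + (l + n)²)
R(N) = 312 + 26*N (R(N) = (1 + (-1 - 4)²)*(N + 12) = (1 + (-5)²)*(12 + N) = (1 + 25)*(12 + N) = 26*(12 + N) = 312 + 26*N)
(s - 239) + R(3) = (332 - 239) + (312 + 26*3) = 93 + (312 + 78) = 93 + 390 = 483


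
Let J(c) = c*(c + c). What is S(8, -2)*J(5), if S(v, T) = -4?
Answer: -200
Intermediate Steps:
J(c) = 2*c² (J(c) = c*(2*c) = 2*c²)
S(8, -2)*J(5) = -8*5² = -8*25 = -4*50 = -200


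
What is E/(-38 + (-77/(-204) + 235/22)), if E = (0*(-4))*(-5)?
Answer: 0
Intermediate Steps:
E = 0 (E = 0*(-5) = 0)
E/(-38 + (-77/(-204) + 235/22)) = 0/(-38 + (-77/(-204) + 235/22)) = 0/(-38 + (-77*(-1/204) + 235*(1/22))) = 0/(-38 + (77/204 + 235/22)) = 0/(-38 + 24817/2244) = 0/(-60455/2244) = 0*(-2244/60455) = 0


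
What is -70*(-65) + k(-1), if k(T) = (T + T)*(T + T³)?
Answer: 4554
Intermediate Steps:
k(T) = 2*T*(T + T³) (k(T) = (2*T)*(T + T³) = 2*T*(T + T³))
-70*(-65) + k(-1) = -70*(-65) + 2*(-1)²*(1 + (-1)²) = 4550 + 2*1*(1 + 1) = 4550 + 2*1*2 = 4550 + 4 = 4554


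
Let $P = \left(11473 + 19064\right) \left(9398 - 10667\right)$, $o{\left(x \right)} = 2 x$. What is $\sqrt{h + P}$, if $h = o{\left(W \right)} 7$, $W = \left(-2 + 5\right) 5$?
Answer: $i \sqrt{38751243} \approx 6225.0 i$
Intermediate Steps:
$W = 15$ ($W = 3 \cdot 5 = 15$)
$h = 210$ ($h = 2 \cdot 15 \cdot 7 = 30 \cdot 7 = 210$)
$P = -38751453$ ($P = 30537 \left(-1269\right) = -38751453$)
$\sqrt{h + P} = \sqrt{210 - 38751453} = \sqrt{-38751243} = i \sqrt{38751243}$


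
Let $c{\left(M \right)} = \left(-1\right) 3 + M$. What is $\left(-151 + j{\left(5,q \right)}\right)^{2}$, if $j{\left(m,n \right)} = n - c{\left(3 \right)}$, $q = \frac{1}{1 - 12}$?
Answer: $\frac{2762244}{121} \approx 22828.0$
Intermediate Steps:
$c{\left(M \right)} = -3 + M$
$q = - \frac{1}{11}$ ($q = \frac{1}{-11} = - \frac{1}{11} \approx -0.090909$)
$j{\left(m,n \right)} = n$ ($j{\left(m,n \right)} = n - \left(-3 + 3\right) = n - 0 = n + 0 = n$)
$\left(-151 + j{\left(5,q \right)}\right)^{2} = \left(-151 - \frac{1}{11}\right)^{2} = \left(- \frac{1662}{11}\right)^{2} = \frac{2762244}{121}$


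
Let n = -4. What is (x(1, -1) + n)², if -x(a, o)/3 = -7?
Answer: 289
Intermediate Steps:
x(a, o) = 21 (x(a, o) = -3*(-7) = 21)
(x(1, -1) + n)² = (21 - 4)² = 17² = 289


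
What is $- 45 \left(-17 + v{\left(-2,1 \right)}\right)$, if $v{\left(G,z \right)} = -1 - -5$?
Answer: $585$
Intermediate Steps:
$v{\left(G,z \right)} = 4$ ($v{\left(G,z \right)} = -1 + 5 = 4$)
$- 45 \left(-17 + v{\left(-2,1 \right)}\right) = - 45 \left(-17 + 4\right) = \left(-45\right) \left(-13\right) = 585$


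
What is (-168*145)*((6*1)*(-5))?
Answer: 730800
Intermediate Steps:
(-168*145)*((6*1)*(-5)) = -146160*(-5) = -24360*(-30) = 730800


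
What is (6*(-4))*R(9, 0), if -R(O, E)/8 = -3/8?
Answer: -72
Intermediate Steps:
R(O, E) = 3 (R(O, E) = -(-24)/8 = -8*(-3/8) = 3)
(6*(-4))*R(9, 0) = (6*(-4))*3 = -24*3 = -72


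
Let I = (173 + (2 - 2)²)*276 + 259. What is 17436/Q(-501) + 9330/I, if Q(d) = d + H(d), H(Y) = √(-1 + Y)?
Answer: 6*(-138729287*I + 1555*√502)/(48007*(√502 + 501*I)) ≈ -34.539 - 1.5533*I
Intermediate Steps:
Q(d) = d + √(-1 + d)
I = 48007 (I = (173 + 0²)*276 + 259 = (173 + 0)*276 + 259 = 173*276 + 259 = 47748 + 259 = 48007)
17436/Q(-501) + 9330/I = 17436/(-501 + √(-1 - 501)) + 9330/48007 = 17436/(-501 + √(-502)) + 9330*(1/48007) = 17436/(-501 + I*√502) + 9330/48007 = 9330/48007 + 17436/(-501 + I*√502)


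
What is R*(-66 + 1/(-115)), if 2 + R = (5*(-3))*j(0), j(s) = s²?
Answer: 15182/115 ≈ 132.02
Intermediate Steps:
R = -2 (R = -2 + (5*(-3))*0² = -2 - 15*0 = -2 + 0 = -2)
R*(-66 + 1/(-115)) = -2*(-66 + 1/(-115)) = -2*(-66 - 1/115) = -2*(-7591/115) = 15182/115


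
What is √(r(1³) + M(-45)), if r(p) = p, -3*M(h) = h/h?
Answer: √6/3 ≈ 0.81650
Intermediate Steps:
M(h) = -⅓ (M(h) = -h/(3*h) = -⅓*1 = -⅓)
√(r(1³) + M(-45)) = √(1³ - ⅓) = √(1 - ⅓) = √(⅔) = √6/3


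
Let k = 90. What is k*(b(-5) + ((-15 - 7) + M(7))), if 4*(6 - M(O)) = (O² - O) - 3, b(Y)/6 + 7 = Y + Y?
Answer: -22995/2 ≈ -11498.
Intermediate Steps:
b(Y) = -42 + 12*Y (b(Y) = -42 + 6*(Y + Y) = -42 + 6*(2*Y) = -42 + 12*Y)
M(O) = 27/4 - O²/4 + O/4 (M(O) = 6 - ((O² - O) - 3)/4 = 6 - (-3 + O² - O)/4 = 6 + (¾ - O²/4 + O/4) = 27/4 - O²/4 + O/4)
k*(b(-5) + ((-15 - 7) + M(7))) = 90*((-42 + 12*(-5)) + ((-15 - 7) + (27/4 - ¼*7² + (¼)*7))) = 90*((-42 - 60) + (-22 + (27/4 - ¼*49 + 7/4))) = 90*(-102 + (-22 + (27/4 - 49/4 + 7/4))) = 90*(-102 + (-22 - 15/4)) = 90*(-102 - 103/4) = 90*(-511/4) = -22995/2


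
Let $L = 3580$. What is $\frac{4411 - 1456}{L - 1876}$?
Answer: $\frac{985}{568} \approx 1.7342$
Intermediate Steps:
$\frac{4411 - 1456}{L - 1876} = \frac{4411 - 1456}{3580 - 1876} = \frac{2955}{1704} = 2955 \cdot \frac{1}{1704} = \frac{985}{568}$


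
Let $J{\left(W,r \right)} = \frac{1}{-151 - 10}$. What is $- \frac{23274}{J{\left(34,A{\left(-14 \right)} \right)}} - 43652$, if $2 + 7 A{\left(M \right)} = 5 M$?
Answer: $3703462$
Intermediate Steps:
$A{\left(M \right)} = - \frac{2}{7} + \frac{5 M}{7}$
$J{\left(W,r \right)} = - \frac{1}{161}$ ($J{\left(W,r \right)} = \frac{1}{-161} = - \frac{1}{161}$)
$- \frac{23274}{J{\left(34,A{\left(-14 \right)} \right)}} - 43652 = - \frac{23274}{- \frac{1}{161}} - 43652 = \left(-23274\right) \left(-161\right) - 43652 = 3747114 - 43652 = 3703462$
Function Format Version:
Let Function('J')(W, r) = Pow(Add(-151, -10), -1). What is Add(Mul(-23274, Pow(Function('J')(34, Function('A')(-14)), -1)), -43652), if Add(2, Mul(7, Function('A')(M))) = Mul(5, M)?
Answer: 3703462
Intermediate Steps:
Function('A')(M) = Add(Rational(-2, 7), Mul(Rational(5, 7), M)) (Function('A')(M) = Add(Rational(-2, 7), Mul(Rational(1, 7), Mul(5, M))) = Add(Rational(-2, 7), Mul(Rational(5, 7), M)))
Function('J')(W, r) = Rational(-1, 161) (Function('J')(W, r) = Pow(-161, -1) = Rational(-1, 161))
Add(Mul(-23274, Pow(Function('J')(34, Function('A')(-14)), -1)), -43652) = Add(Mul(-23274, Pow(Rational(-1, 161), -1)), -43652) = Add(Mul(-23274, -161), -43652) = Add(3747114, -43652) = 3703462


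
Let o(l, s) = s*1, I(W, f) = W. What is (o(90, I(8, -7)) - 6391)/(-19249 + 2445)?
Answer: 6383/16804 ≈ 0.37985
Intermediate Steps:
o(l, s) = s
(o(90, I(8, -7)) - 6391)/(-19249 + 2445) = (8 - 6391)/(-19249 + 2445) = -6383/(-16804) = -6383*(-1/16804) = 6383/16804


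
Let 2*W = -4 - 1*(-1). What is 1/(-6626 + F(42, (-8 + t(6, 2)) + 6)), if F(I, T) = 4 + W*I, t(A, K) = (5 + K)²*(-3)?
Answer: -1/6685 ≈ -0.00014959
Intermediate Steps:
t(A, K) = -3*(5 + K)²
W = -3/2 (W = (-4 - 1*(-1))/2 = (-4 + 1)/2 = (½)*(-3) = -3/2 ≈ -1.5000)
F(I, T) = 4 - 3*I/2
1/(-6626 + F(42, (-8 + t(6, 2)) + 6)) = 1/(-6626 + (4 - 3/2*42)) = 1/(-6626 + (4 - 63)) = 1/(-6626 - 59) = 1/(-6685) = -1/6685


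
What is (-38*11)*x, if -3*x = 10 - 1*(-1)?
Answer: 4598/3 ≈ 1532.7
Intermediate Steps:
x = -11/3 (x = -(10 - 1*(-1))/3 = -(10 + 1)/3 = -⅓*11 = -11/3 ≈ -3.6667)
(-38*11)*x = -38*11*(-11/3) = -418*(-11/3) = 4598/3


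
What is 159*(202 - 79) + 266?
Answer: 19823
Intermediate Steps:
159*(202 - 79) + 266 = 159*123 + 266 = 19557 + 266 = 19823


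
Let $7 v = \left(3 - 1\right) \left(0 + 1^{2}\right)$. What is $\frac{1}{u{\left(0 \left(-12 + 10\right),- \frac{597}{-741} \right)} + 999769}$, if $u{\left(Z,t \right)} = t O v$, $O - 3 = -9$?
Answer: $\frac{1729}{1728598213} \approx 1.0002 \cdot 10^{-6}$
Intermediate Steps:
$O = -6$ ($O = 3 - 9 = -6$)
$v = \frac{2}{7}$ ($v = \frac{\left(3 - 1\right) \left(0 + 1^{2}\right)}{7} = \frac{2 \left(0 + 1\right)}{7} = \frac{2 \cdot 1}{7} = \frac{1}{7} \cdot 2 = \frac{2}{7} \approx 0.28571$)
$u{\left(Z,t \right)} = - \frac{12 t}{7}$ ($u{\left(Z,t \right)} = t \left(-6\right) \frac{2}{7} = - 6 t \frac{2}{7} = - \frac{12 t}{7}$)
$\frac{1}{u{\left(0 \left(-12 + 10\right),- \frac{597}{-741} \right)} + 999769} = \frac{1}{- \frac{12 \left(- \frac{597}{-741}\right)}{7} + 999769} = \frac{1}{- \frac{12 \left(\left(-597\right) \left(- \frac{1}{741}\right)\right)}{7} + 999769} = \frac{1}{\left(- \frac{12}{7}\right) \frac{199}{247} + 999769} = \frac{1}{- \frac{2388}{1729} + 999769} = \frac{1}{\frac{1728598213}{1729}} = \frac{1729}{1728598213}$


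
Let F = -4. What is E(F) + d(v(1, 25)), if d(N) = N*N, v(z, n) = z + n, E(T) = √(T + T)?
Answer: 676 + 2*I*√2 ≈ 676.0 + 2.8284*I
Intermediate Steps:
E(T) = √2*√T (E(T) = √(2*T) = √2*√T)
v(z, n) = n + z
d(N) = N²
E(F) + d(v(1, 25)) = √2*√(-4) + (25 + 1)² = √2*(2*I) + 26² = 2*I*√2 + 676 = 676 + 2*I*√2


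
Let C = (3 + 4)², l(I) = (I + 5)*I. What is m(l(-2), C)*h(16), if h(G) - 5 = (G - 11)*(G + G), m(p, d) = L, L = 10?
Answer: 1650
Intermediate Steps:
l(I) = I*(5 + I) (l(I) = (5 + I)*I = I*(5 + I))
C = 49 (C = 7² = 49)
m(p, d) = 10
h(G) = 5 + 2*G*(-11 + G) (h(G) = 5 + (G - 11)*(G + G) = 5 + (-11 + G)*(2*G) = 5 + 2*G*(-11 + G))
m(l(-2), C)*h(16) = 10*(5 - 22*16 + 2*16²) = 10*(5 - 352 + 2*256) = 10*(5 - 352 + 512) = 10*165 = 1650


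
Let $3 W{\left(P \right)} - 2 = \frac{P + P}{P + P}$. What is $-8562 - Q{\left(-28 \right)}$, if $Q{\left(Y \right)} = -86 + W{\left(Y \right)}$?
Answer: $-8477$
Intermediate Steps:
$W{\left(P \right)} = 1$ ($W{\left(P \right)} = \frac{2}{3} + \frac{\left(P + P\right) \frac{1}{P + P}}{3} = \frac{2}{3} + \frac{2 P \frac{1}{2 P}}{3} = \frac{2}{3} + \frac{1}{3} \cdot 1 = \frac{2}{3} + \frac{1}{3} = 1$)
$Q{\left(Y \right)} = -85$ ($Q{\left(Y \right)} = -86 + 1 = -85$)
$-8562 - Q{\left(-28 \right)} = -8562 - -85 = -8562 + 85 = -8477$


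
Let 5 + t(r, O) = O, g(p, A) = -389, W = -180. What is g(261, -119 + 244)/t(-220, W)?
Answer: 389/185 ≈ 2.1027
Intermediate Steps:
t(r, O) = -5 + O
g(261, -119 + 244)/t(-220, W) = -389/(-5 - 180) = -389/(-185) = -389*(-1/185) = 389/185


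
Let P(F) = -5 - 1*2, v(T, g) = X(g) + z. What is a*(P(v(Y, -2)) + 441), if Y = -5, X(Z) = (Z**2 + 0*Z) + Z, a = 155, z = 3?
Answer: 67270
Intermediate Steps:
X(Z) = Z + Z**2 (X(Z) = (Z**2 + 0) + Z = Z**2 + Z = Z + Z**2)
v(T, g) = 3 + g*(1 + g) (v(T, g) = g*(1 + g) + 3 = 3 + g*(1 + g))
P(F) = -7 (P(F) = -5 - 2 = -7)
a*(P(v(Y, -2)) + 441) = 155*(-7 + 441) = 155*434 = 67270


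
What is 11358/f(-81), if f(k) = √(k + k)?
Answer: -631*I*√2 ≈ -892.37*I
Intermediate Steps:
f(k) = √2*√k (f(k) = √(2*k) = √2*√k)
11358/f(-81) = 11358/((√2*√(-81))) = 11358/((√2*(9*I))) = 11358/((9*I*√2)) = 11358*(-I*√2/18) = -631*I*√2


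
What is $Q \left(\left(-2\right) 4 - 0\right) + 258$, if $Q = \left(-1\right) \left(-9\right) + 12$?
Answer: $90$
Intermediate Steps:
$Q = 21$ ($Q = 9 + 12 = 21$)
$Q \left(\left(-2\right) 4 - 0\right) + 258 = 21 \left(\left(-2\right) 4 - 0\right) + 258 = 21 \left(-8 + 0\right) + 258 = 21 \left(-8\right) + 258 = -168 + 258 = 90$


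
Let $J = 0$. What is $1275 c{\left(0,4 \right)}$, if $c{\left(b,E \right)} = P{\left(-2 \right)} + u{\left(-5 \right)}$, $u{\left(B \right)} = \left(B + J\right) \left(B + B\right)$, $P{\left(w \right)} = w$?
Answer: $61200$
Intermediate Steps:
$u{\left(B \right)} = 2 B^{2}$ ($u{\left(B \right)} = \left(B + 0\right) \left(B + B\right) = B 2 B = 2 B^{2}$)
$c{\left(b,E \right)} = 48$ ($c{\left(b,E \right)} = -2 + 2 \left(-5\right)^{2} = -2 + 2 \cdot 25 = -2 + 50 = 48$)
$1275 c{\left(0,4 \right)} = 1275 \cdot 48 = 61200$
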